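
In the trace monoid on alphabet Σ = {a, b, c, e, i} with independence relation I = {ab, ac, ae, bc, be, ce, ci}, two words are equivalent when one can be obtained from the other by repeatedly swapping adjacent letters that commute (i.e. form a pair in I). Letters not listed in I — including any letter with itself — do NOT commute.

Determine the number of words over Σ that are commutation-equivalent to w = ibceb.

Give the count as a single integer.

drop 0:i onto floor
drop 1:b onto {0:i}
drop 2:c onto floor
drop 3:e onto {0:i}
drop 4:b onto {1:b}
ground layer = {0:i, 2:c}
drop-orders for the pieces not yet dropped (sum over which currently-grounded one goes next):
  1 to go: {2} 1  {3} 1  {4} 1
  2 to go: {1,4} 1  {2,3} 2  {2,4} 2  {3,4} 2
  3 to go: {1,2,4} 3  {1,3,4} 3  {2,3,4} 6
  if 0:i drops first: 12 orders
  if 2:c drops first: 3 orders
heap linearizations: 15

15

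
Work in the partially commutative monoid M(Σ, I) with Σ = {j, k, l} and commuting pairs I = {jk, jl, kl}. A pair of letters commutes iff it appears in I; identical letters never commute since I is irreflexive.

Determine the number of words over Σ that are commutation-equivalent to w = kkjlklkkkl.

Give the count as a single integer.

#0=k has no predecessor
#1=k depends on [0:k]
#2=j has no predecessor
#3=l has no predecessor
#4=k depends on [1:k]
#5=l depends on [3:l]
#6=k depends on [4:k]
#7=k depends on [6:k]
#8=k depends on [7:k]
#9=l depends on [5:l]
sources: [0:k, 2:j, 3:l]
N(rest) = Σ N(rest − s) over sources s of rest; N(one piece) = 1:
  size 1 → [2]=1  [8]=1  [9]=1
  size 2 → [2,8]=2  [2,9]=2  [5,9]=1  [7,8]=1  [8,9]=2
  size 3 → [2,5,9]=3  [2,7,8]=3  [2,8,9]=6  [3,5,9]=1  [5,8,9]=3  [6,7,8]=1  [7,8,9]=3
  size 4 → [2,3,5,9]=4  [2,5,8,9]=12  [2,6,7,8]=4  [2,7,8,9]=12  [3,5,8,9]=4  [4,6,7,8]=1  [5,7,8,9]=6  [6,7,8,9]=4
  size 5 → [1,4,6,7,8]=1  [2,3,5,8,9]=20  [2,4,6,7,8]=5  [2,5,7,8,9]=30  [2,6,7,8,9]=20  [3,5,7,8,9]=10  [4,6,7,8,9]=5  [5,6,7,8,9]=10
  size 6 → [0,1,4,6,7,8]=1  [1,2,4,6,7,8]=6  [1,4,6,7,8,9]=6  [2,3,5,7,8,9]=60  [2,4,6,7,8,9]=30  [2,5,6,7,8,9]=60  [3,5,6,7,8,9]=20  [4,5,6,7,8,9]=15
  size 7 → [0,1,2,4,6,7,8]=7  [0,1,4,6,7,8,9]=7  [1,2,4,6,7,8,9]=42  [1,4,5,6,7,8,9]=21  [2,3,5,6,7,8,9]=140  [2,4,5,6,7,8,9]=105  [3,4,5,6,7,8,9]=35
  size 8 → [0,1,2,4,6,7,8,9]=56  [0,1,4,5,6,7,8,9]=28  [1,2,4,5,6,7,8,9]=168  [1,3,4,5,6,7,8,9]=56  [2,3,4,5,6,7,8,9]=280
  first=0(k) contributes 504
  first=2(j) contributes 84
  first=3(l) contributes 252
|[w]| = 840

840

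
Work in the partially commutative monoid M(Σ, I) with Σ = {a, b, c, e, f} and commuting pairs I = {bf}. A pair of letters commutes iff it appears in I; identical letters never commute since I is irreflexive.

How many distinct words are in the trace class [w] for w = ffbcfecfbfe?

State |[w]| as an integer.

9

drop 0:f onto floor
drop 1:f onto {0:f}
drop 2:b onto floor
drop 3:c onto {1:f, 2:b}
drop 4:f onto {3:c}
drop 5:e onto {4:f}
drop 6:c onto {5:e}
drop 7:f onto {6:c}
drop 8:b onto {6:c}
drop 9:f onto {7:f}
drop 10:e onto {8:b, 9:f}
ground layer = {0:f, 2:b}
drop-orders for the pieces not yet dropped (sum over which currently-grounded one goes next):
  1 to go: {10} 1
  2 to go: {8,10} 1  {9,10} 1
  3 to go: {7,9,10} 1  {8,9,10} 2
  4 to go: {7,8,9,10} 3
  5 to go: {6,7,8,9,10} 3
  6 to go: {5,6,7,8,9,10} 3
  7 to go: {4,5,6,7,8,9,10} 3
  8 to go: {3,4,5,6,7,8,9,10} 3
  9 to go: {1,3,4,5,6,7,8,9,10} 3  {2,3,4,5,6,7,8,9,10} 3
  if 0:f drops first: 6 orders
  if 2:b drops first: 3 orders
heap linearizations: 9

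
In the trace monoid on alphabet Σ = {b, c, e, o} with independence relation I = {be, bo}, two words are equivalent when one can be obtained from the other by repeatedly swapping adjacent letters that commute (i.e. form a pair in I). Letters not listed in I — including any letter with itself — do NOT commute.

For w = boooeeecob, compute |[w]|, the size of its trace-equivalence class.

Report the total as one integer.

14

0(b) covers ∅
1(o) covers ∅
2(o) covers 1:o
3(o) covers 2:o
4(e) covers 3:o
5(e) covers 4:e
6(e) covers 5:e
7(c) covers 0:b, 6:e
8(o) covers 7:c
9(b) covers 7:c
floor of heap: 0:b, 1:o
completions by unplaced set U, small U first (add the entries for U minus each lowest piece of U):
  |U|=1: {8}:1  {9}:1
  |U|=2: {8,9}:2
  |U|=3: {7,8,9}:2
  |U|=4: {0,7,8,9}:2  {6,7,8,9}:2
  |U|=5: {0,6,7,8,9}:4  {5,6,7,8,9}:2
  |U|=6: {0,5,6,7,8,9}:6  {4,5,6,7,8,9}:2
  |U|=7: {0,4,5,6,7,8,9}:8  {3,4,5,6,7,8,9}:2
  |U|=8: {0,3,4,5,6,7,8,9}:10  {2,3,4,5,6,7,8,9}:2
  start at 0(b): 2
  start at 1(o): 12
sum over floor = 14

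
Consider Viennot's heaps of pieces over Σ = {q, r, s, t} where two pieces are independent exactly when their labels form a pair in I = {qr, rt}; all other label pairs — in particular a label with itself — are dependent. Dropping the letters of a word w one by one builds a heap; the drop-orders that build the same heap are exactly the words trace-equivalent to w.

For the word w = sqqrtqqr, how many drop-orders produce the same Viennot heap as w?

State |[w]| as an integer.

0(s) covers ∅
1(q) covers 0:s
2(q) covers 1:q
3(r) covers 0:s
4(t) covers 2:q
5(q) covers 4:t
6(q) covers 5:q
7(r) covers 3:r
floor of heap: 0:s
completions by unplaced set U, small U first (add the entries for U minus each lowest piece of U):
  |U|=1: {6}:1  {7}:1
  |U|=2: {3,7}:1  {5,6}:1  {6,7}:2
  |U|=3: {3,6,7}:3  {4,5,6}:1  {5,6,7}:3
  |U|=4: {2,4,5,6}:1  {3,5,6,7}:6  {4,5,6,7}:4
  |U|=5: {1,2,4,5,6}:1  {2,4,5,6,7}:5  {3,4,5,6,7}:10
  |U|=6: {1,2,4,5,6,7}:6  {2,3,4,5,6,7}:15
  start at 0(s): 21

21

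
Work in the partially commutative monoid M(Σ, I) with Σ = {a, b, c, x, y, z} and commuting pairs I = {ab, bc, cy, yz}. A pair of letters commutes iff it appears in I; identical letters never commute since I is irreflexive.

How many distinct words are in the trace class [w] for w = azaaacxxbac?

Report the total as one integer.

piece 0:a — minimal
piece 1:z rests on {0:a}
piece 2:a rests on {1:z}
piece 3:a rests on {2:a}
piece 4:a rests on {3:a}
piece 5:c rests on {4:a}
piece 6:x rests on {5:c}
piece 7:x rests on {6:x}
piece 8:b rests on {7:x}
piece 9:a rests on {7:x}
piece 10:c rests on {9:a}
minimal pieces: {0:a}
ways to finish when only these pieces remain (= sum over removing one remaining piece with nothing left below it):
  1 left: {8}→1  {10}→1
  2 left: {8,10}→2  {9,10}→1
  3 left: {8,9,10}→3
  4 left: {7,8,9,10}→3
  5 left: {6,7,8,9,10}→3
  6 left: {5,6,7,8,9,10}→3
  7 left: {4,5,6,7,8,9,10}→3
  8 left: {3,4,5,6,7,8,9,10}→3
  9 left: {2,3,4,5,6,7,8,9,10}→3
  placing 0:a first → 3 extensions

3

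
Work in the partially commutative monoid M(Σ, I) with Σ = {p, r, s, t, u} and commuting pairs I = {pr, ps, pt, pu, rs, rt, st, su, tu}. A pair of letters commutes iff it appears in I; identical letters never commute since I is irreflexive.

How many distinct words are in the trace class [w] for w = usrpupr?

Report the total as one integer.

#0=u has no predecessor
#1=s has no predecessor
#2=r depends on [0:u]
#3=p has no predecessor
#4=u depends on [2:r]
#5=p depends on [3:p]
#6=r depends on [4:u]
sources: [0:u, 1:s, 3:p]
N(rest) = Σ N(rest − s) over sources s of rest; N(one piece) = 1:
  size 1 → [1]=1  [5]=1  [6]=1
  size 2 → [1,5]=2  [1,6]=2  [3,5]=1  [4,6]=1  [5,6]=2
  size 3 → [1,3,5]=3  [1,4,6]=3  [1,5,6]=6  [2,4,6]=1  [3,5,6]=3  [4,5,6]=3
  size 4 → [0,2,4,6]=1  [1,2,4,6]=4  [1,3,5,6]=12  [1,4,5,6]=12  [2,4,5,6]=4  [3,4,5,6]=6
  size 5 → [0,1,2,4,6]=5  [0,2,4,5,6]=5  [1,2,4,5,6]=20  [1,3,4,5,6]=30  [2,3,4,5,6]=10
  first=0(u) contributes 60
  first=1(s) contributes 15
  first=3(p) contributes 30
|[w]| = 105

105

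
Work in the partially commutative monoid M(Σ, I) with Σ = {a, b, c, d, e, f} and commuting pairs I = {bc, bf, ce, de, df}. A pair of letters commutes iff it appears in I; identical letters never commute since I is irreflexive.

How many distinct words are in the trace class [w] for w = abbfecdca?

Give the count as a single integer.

drop 0:a onto floor
drop 1:b onto {0:a}
drop 2:b onto {1:b}
drop 3:f onto {0:a}
drop 4:e onto {2:b, 3:f}
drop 5:c onto {3:f}
drop 6:d onto {2:b, 5:c}
drop 7:c onto {6:d}
drop 8:a onto {4:e, 7:c}
ground layer = {0:a}
drop-orders for the pieces not yet dropped (sum over which currently-grounded one goes next):
  1 to go: {8} 1
  2 to go: {4,8} 1  {7,8} 1
  3 to go: {4,7,8} 2  {6,7,8} 1
  4 to go: {4,6,7,8} 3  {5,6,7,8} 1
  5 to go: {2,4,6,7,8} 3  {4,5,6,7,8} 4
  6 to go: {1,2,4,6,7,8} 3  {2,4,5,6,7,8} 7  {3,4,5,6,7,8} 4
  7 to go: {1,2,4,5,6,7,8} 10  {2,3,4,5,6,7,8} 11
  if 0:a drops first: 21 orders

21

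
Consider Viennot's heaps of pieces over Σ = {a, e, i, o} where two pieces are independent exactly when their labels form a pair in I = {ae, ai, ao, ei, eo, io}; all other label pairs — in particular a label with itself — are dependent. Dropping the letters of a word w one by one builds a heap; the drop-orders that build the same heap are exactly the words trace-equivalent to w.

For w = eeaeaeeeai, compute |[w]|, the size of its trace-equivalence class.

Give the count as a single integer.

drop 0:e onto floor
drop 1:e onto {0:e}
drop 2:a onto floor
drop 3:e onto {1:e}
drop 4:a onto {2:a}
drop 5:e onto {3:e}
drop 6:e onto {5:e}
drop 7:e onto {6:e}
drop 8:a onto {4:a}
drop 9:i onto floor
ground layer = {0:e, 2:a, 9:i}
drop-orders for the pieces not yet dropped (sum over which currently-grounded one goes next):
  1 to go: {7} 1  {8} 1  {9} 1
  2 to go: {4,8} 1  {6,7} 1  {7,8} 2  {7,9} 2  {8,9} 2
  3 to go: {2,4,8} 1  {4,7,8} 3  {4,8,9} 3  {5,6,7} 1  {6,7,8} 3  {6,7,9} 3  {7,8,9} 6
  4 to go: {2,4,7,8} 4  {2,4,8,9} 4  {3,5,6,7} 1  {4,6,7,8} 6  {4,7,8,9} 12  {5,6,7,8} 4  {5,6,7,9} 4  {6,7,8,9} 12
  5 to go: {1,3,5,6,7} 1  {2,4,6,7,8} 10  {2,4,7,8,9} 20  {3,5,6,7,8} 5  {3,5,6,7,9} 5  {4,5,6,7,8} 10  {4,6,7,8,9} 30  {5,6,7,8,9} 20
  6 to go: {0,1,3,5,6,7} 1  {1,3,5,6,7,8} 6  {1,3,5,6,7,9} 6  {2,4,5,6,7,8} 20  {2,4,6,7,8,9} 60  {3,4,5,6,7,8} 15  {3,5,6,7,8,9} 30  {4,5,6,7,8,9} 60
  7 to go: {0,1,3,5,6,7,8} 7  {0,1,3,5,6,7,9} 7  {1,3,4,5,6,7,8} 21  {1,3,5,6,7,8,9} 42  {2,3,4,5,6,7,8} 35  {2,4,5,6,7,8,9} 140  {3,4,5,6,7,8,9} 105
  8 to go: {0,1,3,4,5,6,7,8} 28  {0,1,3,5,6,7,8,9} 56  {1,2,3,4,5,6,7,8} 56  {1,3,4,5,6,7,8,9} 168  {2,3,4,5,6,7,8,9} 280
  if 0:e drops first: 504 orders
  if 2:a drops first: 252 orders
  if 9:i drops first: 84 orders
heap linearizations: 840

840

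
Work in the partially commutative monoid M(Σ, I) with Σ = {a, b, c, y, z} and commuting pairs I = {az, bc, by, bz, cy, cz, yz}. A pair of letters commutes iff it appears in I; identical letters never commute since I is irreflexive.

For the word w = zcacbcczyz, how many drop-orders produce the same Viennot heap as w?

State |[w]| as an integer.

0(z) covers ∅
1(c) covers ∅
2(a) covers 1:c
3(c) covers 2:a
4(b) covers 2:a
5(c) covers 3:c
6(c) covers 5:c
7(z) covers 0:z
8(y) covers 2:a
9(z) covers 7:z
floor of heap: 0:z, 1:c
completions by unplaced set U, small U first (add the entries for U minus each lowest piece of U):
  |U|=1: {4}:1  {6}:1  {8}:1  {9}:1
  |U|=2: {4,6}:2  {4,8}:2  {4,9}:2  {5,6}:1  {6,8}:2  {6,9}:2  {7,9}:1  {8,9}:2
  |U|=3: {0,7,9}:1  {3,5,6}:1  {4,5,6}:3  {4,6,8}:6  {4,6,9}:6  {4,7,9}:3  {4,8,9}:6  {5,6,8}:3  {5,6,9}:3  {6,7,9}:3  {6,8,9}:6  {7,8,9}:3
  |U|=4: {0,4,7,9}:4  {0,6,7,9}:4  {0,7,8,9}:4  {3,4,5,6}:4  {3,5,6,8}:4  {3,5,6,9}:4  {4,5,6,8}:12  {4,5,6,9}:12  {4,6,7,9}:12  {4,6,8,9}:24  {4,7,8,9}:12  {5,6,7,9}:6  {5,6,8,9}:12  {6,7,8,9}:12
  |U|=5: {0,4,6,7,9}:20  {0,4,7,8,9}:20  {0,5,6,7,9}:10  {0,6,7,8,9}:20  {3,4,5,6,8}:20  {3,4,5,6,9}:20  {3,5,6,7,9}:10  {3,5,6,8,9}:20  {4,5,6,7,9}:30  {4,5,6,8,9}:60  {4,6,7,8,9}:60  {5,6,7,8,9}:30
  |U|=6: {0,3,5,6,7,9}:20  {0,4,5,6,7,9}:60  {0,4,6,7,8,9}:120  {0,5,6,7,8,9}:60  {2,3,4,5,6,8}:20  {3,4,5,6,7,9}:60  {3,4,5,6,8,9}:120  {3,5,6,7,8,9}:60  {4,5,6,7,8,9}:180
  |U|=7: {0,3,4,5,6,7,9}:140  {0,3,5,6,7,8,9}:140  {0,4,5,6,7,8,9}:420  {1,2,3,4,5,6,8}:20  {2,3,4,5,6,8,9}:140  {3,4,5,6,7,8,9}:420
  |U|=8: {0,3,4,5,6,7,8,9}:1120  {1,2,3,4,5,6,8,9}:160  {2,3,4,5,6,7,8,9}:560
  start at 0(z): 720
  start at 1(c): 1680
sum over floor = 2400

2400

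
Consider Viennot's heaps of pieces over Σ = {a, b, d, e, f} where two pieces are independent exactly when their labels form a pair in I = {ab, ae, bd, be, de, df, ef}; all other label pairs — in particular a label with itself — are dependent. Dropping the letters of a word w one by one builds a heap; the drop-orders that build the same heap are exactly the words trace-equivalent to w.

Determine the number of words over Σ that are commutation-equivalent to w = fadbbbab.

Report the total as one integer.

35

drop 0:f onto floor
drop 1:a onto {0:f}
drop 2:d onto {1:a}
drop 3:b onto {0:f}
drop 4:b onto {3:b}
drop 5:b onto {4:b}
drop 6:a onto {2:d}
drop 7:b onto {5:b}
ground layer = {0:f}
drop-orders for the pieces not yet dropped (sum over which currently-grounded one goes next):
  1 to go: {6} 1  {7} 1
  2 to go: {2,6} 1  {5,7} 1  {6,7} 2
  3 to go: {1,2,6} 1  {2,6,7} 3  {4,5,7} 1  {5,6,7} 3
  4 to go: {1,2,6,7} 4  {2,5,6,7} 6  {3,4,5,7} 1  {4,5,6,7} 4
  5 to go: {1,2,5,6,7} 10  {2,4,5,6,7} 10  {3,4,5,6,7} 5
  6 to go: {1,2,4,5,6,7} 20  {2,3,4,5,6,7} 15
  if 0:f drops first: 35 orders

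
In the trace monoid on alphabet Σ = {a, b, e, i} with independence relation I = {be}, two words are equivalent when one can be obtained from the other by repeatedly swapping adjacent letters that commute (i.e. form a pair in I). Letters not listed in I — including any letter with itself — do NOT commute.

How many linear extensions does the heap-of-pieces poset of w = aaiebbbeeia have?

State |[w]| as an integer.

20

drop 0:a onto floor
drop 1:a onto {0:a}
drop 2:i onto {1:a}
drop 3:e onto {2:i}
drop 4:b onto {2:i}
drop 5:b onto {4:b}
drop 6:b onto {5:b}
drop 7:e onto {3:e}
drop 8:e onto {7:e}
drop 9:i onto {6:b, 8:e}
drop 10:a onto {9:i}
ground layer = {0:a}
drop-orders for the pieces not yet dropped (sum over which currently-grounded one goes next):
  1 to go: {10} 1
  2 to go: {9,10} 1
  3 to go: {6,9,10} 1  {8,9,10} 1
  4 to go: {5,6,9,10} 1  {6,8,9,10} 2  {7,8,9,10} 1
  5 to go: {3,7,8,9,10} 1  {4,5,6,9,10} 1  {5,6,8,9,10} 3  {6,7,8,9,10} 3
  6 to go: {3,6,7,8,9,10} 4  {4,5,6,8,9,10} 4  {5,6,7,8,9,10} 6
  7 to go: {3,5,6,7,8,9,10} 10  {4,5,6,7,8,9,10} 10
  8 to go: {3,4,5,6,7,8,9,10} 20
  9 to go: {2,3,4,5,6,7,8,9,10} 20
  if 0:a drops first: 20 orders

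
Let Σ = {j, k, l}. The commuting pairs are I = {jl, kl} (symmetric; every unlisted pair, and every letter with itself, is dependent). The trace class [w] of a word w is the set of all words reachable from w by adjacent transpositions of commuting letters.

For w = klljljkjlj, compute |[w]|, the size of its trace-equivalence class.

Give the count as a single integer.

piece 0:k — minimal
piece 1:l — minimal
piece 2:l rests on {1:l}
piece 3:j rests on {0:k}
piece 4:l rests on {2:l}
piece 5:j rests on {3:j}
piece 6:k rests on {5:j}
piece 7:j rests on {6:k}
piece 8:l rests on {4:l}
piece 9:j rests on {7:j}
minimal pieces: {0:k, 1:l}
ways to finish when only these pieces remain (= sum over removing one remaining piece with nothing left below it):
  1 left: {8}→1  {9}→1
  2 left: {4,8}→1  {7,9}→1  {8,9}→2
  3 left: {2,4,8}→1  {4,8,9}→3  {6,7,9}→1  {7,8,9}→3
  4 left: {1,2,4,8}→1  {2,4,8,9}→4  {4,7,8,9}→6  {5,6,7,9}→1  {6,7,8,9}→4
  5 left: {1,2,4,8,9}→5  {2,4,7,8,9}→10  {3,5,6,7,9}→1  {4,6,7,8,9}→10  {5,6,7,8,9}→5
  6 left: {0,3,5,6,7,9}→1  {1,2,4,7,8,9}→15  {2,4,6,7,8,9}→20  {3,5,6,7,8,9}→6  {4,5,6,7,8,9}→15
  7 left: {0,3,5,6,7,8,9}→7  {1,2,4,6,7,8,9}→35  {2,4,5,6,7,8,9}→35  {3,4,5,6,7,8,9}→21
  8 left: {0,3,4,5,6,7,8,9}→28  {1,2,4,5,6,7,8,9}→70  {2,3,4,5,6,7,8,9}→56
  placing 0:k first → 126 extensions
  placing 1:l first → 84 extensions
total linear extensions = 210

210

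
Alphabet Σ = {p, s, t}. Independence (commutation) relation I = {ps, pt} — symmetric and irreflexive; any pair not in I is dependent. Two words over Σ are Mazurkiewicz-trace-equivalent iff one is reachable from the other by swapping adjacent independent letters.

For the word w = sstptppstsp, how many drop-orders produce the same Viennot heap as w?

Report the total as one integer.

330

piece 0:s — minimal
piece 1:s rests on {0:s}
piece 2:t rests on {1:s}
piece 3:p — minimal
piece 4:t rests on {2:t}
piece 5:p rests on {3:p}
piece 6:p rests on {5:p}
piece 7:s rests on {4:t}
piece 8:t rests on {7:s}
piece 9:s rests on {8:t}
piece 10:p rests on {6:p}
minimal pieces: {0:s, 3:p}
ways to finish when only these pieces remain (= sum over removing one remaining piece with nothing left below it):
  1 left: {9}→1  {10}→1
  2 left: {6,10}→1  {8,9}→1  {9,10}→2
  3 left: {5,6,10}→1  {6,9,10}→3  {7,8,9}→1  {8,9,10}→3
  4 left: {3,5,6,10}→1  {4,7,8,9}→1  {5,6,9,10}→4  {6,8,9,10}→6  {7,8,9,10}→4
  5 left: {2,4,7,8,9}→1  {3,5,6,9,10}→5  {4,7,8,9,10}→5  {5,6,8,9,10}→10  {6,7,8,9,10}→10
  6 left: {1,2,4,7,8,9}→1  {2,4,7,8,9,10}→6  {3,5,6,8,9,10}→15  {4,6,7,8,9,10}→15  {5,6,7,8,9,10}→20
  7 left: {0,1,2,4,7,8,9}→1  {1,2,4,7,8,9,10}→7  {2,4,6,7,8,9,10}→21  {3,5,6,7,8,9,10}→35  {4,5,6,7,8,9,10}→35
  8 left: {0,1,2,4,7,8,9,10}→8  {1,2,4,6,7,8,9,10}→28  {2,4,5,6,7,8,9,10}→56  {3,4,5,6,7,8,9,10}→70
  9 left: {0,1,2,4,6,7,8,9,10}→36  {1,2,4,5,6,7,8,9,10}→84  {2,3,4,5,6,7,8,9,10}→126
  placing 0:s first → 210 extensions
  placing 3:p first → 120 extensions
total linear extensions = 330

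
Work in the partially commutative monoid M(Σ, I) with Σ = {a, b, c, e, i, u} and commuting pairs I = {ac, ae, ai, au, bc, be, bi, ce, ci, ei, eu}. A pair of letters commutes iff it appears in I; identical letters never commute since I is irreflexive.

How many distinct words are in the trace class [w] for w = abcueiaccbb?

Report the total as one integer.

3300

#0=a has no predecessor
#1=b depends on [0:a]
#2=c has no predecessor
#3=u depends on [1:b, 2:c]
#4=e has no predecessor
#5=i depends on [3:u]
#6=a depends on [1:b]
#7=c depends on [3:u]
#8=c depends on [7:c]
#9=b depends on [3:u, 6:a]
#10=b depends on [9:b]
sources: [0:a, 2:c, 4:e]
N(rest) = Σ N(rest − s) over sources s of rest; N(one piece) = 1:
  size 1 → [4]=1  [5]=1  [8]=1  [10]=1
  size 2 → [4,5]=2  [4,8]=2  [4,10]=2  [5,8]=2  [5,10]=2  [7,8]=1  [8,10]=2  [9,10]=1
  size 3 → [4,5,8]=6  [4,5,10]=6  [4,7,8]=3  [4,8,10]=6  [4,9,10]=3  [5,7,8]=3  [5,8,10]=6  [5,9,10]=3  [6,9,10]=1  [7,8,10]=3  [8,9,10]=3
  size 4 → [4,5,7,8]=12  [4,5,8,10]=24  [4,5,9,10]=12  [4,6,9,10]=4  [4,7,8,10]=12  [4,8,9,10]=12  [5,6,9,10]=4  [5,7,8,10]=12  [5,8,9,10]=12  [6,8,9,10]=4  [7,8,9,10]=6
  size 5 → [4,5,6,9,10]=20  [4,5,7,8,10]=60  [4,5,8,9,10]=60  [4,6,8,9,10]=20  [4,7,8,9,10]=30  [5,6,8,9,10]=20  [5,7,8,9,10]=30  [6,7,8,9,10]=10
  size 6 → [3,5,7,8,9,10]=30  [4,5,6,8,9,10]=120  [4,5,7,8,9,10]=180  [4,6,7,8,9,10]=60  [5,6,7,8,9,10]=60
  size 7 → [2,3,5,7,8,9,10]=30  [3,4,5,7,8,9,10]=210  [3,5,6,7,8,9,10]=90  [4,5,6,7,8,9,10]=420
  size 8 → [1,3,5,6,7,8,9,10]=90  [2,3,4,5,7,8,9,10]=240  [2,3,5,6,7,8,9,10]=120  [3,4,5,6,7,8,9,10]=720
  size 9 → [0,1,3,5,6,7,8,9,10]=90  [1,2,3,5,6,7,8,9,10]=210  [1,3,4,5,6,7,8,9,10]=810  [2,3,4,5,6,7,8,9,10]=1080
  first=0(a) contributes 2100
  first=2(c) contributes 900
  first=4(e) contributes 300
|[w]| = 3300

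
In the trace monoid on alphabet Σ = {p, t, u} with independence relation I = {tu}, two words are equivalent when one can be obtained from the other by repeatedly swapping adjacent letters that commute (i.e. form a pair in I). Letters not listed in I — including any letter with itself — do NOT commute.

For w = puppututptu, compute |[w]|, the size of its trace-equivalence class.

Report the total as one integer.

drop 0:p onto floor
drop 1:u onto {0:p}
drop 2:p onto {1:u}
drop 3:p onto {2:p}
drop 4:u onto {3:p}
drop 5:t onto {3:p}
drop 6:u onto {4:u}
drop 7:t onto {5:t}
drop 8:p onto {6:u, 7:t}
drop 9:t onto {8:p}
drop 10:u onto {8:p}
ground layer = {0:p}
drop-orders for the pieces not yet dropped (sum over which currently-grounded one goes next):
  1 to go: {9} 1  {10} 1
  2 to go: {9,10} 2
  3 to go: {8,9,10} 2
  4 to go: {6,8,9,10} 2  {7,8,9,10} 2
  5 to go: {4,6,8,9,10} 2  {5,7,8,9,10} 2  {6,7,8,9,10} 4
  6 to go: {4,6,7,8,9,10} 6  {5,6,7,8,9,10} 6
  7 to go: {4,5,6,7,8,9,10} 12
  8 to go: {3,4,5,6,7,8,9,10} 12
  9 to go: {2,3,4,5,6,7,8,9,10} 12
  if 0:p drops first: 12 orders

12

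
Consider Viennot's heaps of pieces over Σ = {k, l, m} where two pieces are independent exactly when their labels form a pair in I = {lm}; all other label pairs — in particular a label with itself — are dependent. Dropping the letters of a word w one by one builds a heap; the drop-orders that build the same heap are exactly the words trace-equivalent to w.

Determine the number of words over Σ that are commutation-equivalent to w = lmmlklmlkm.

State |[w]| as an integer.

18

piece 0:l — minimal
piece 1:m — minimal
piece 2:m rests on {1:m}
piece 3:l rests on {0:l}
piece 4:k rests on {2:m, 3:l}
piece 5:l rests on {4:k}
piece 6:m rests on {4:k}
piece 7:l rests on {5:l}
piece 8:k rests on {6:m, 7:l}
piece 9:m rests on {8:k}
minimal pieces: {0:l, 1:m}
ways to finish when only these pieces remain (= sum over removing one remaining piece with nothing left below it):
  1 left: {9}→1
  2 left: {8,9}→1
  3 left: {6,8,9}→1  {7,8,9}→1
  4 left: {5,7,8,9}→1  {6,7,8,9}→2
  5 left: {5,6,7,8,9}→3
  6 left: {4,5,6,7,8,9}→3
  7 left: {2,4,5,6,7,8,9}→3  {3,4,5,6,7,8,9}→3
  8 left: {0,3,4,5,6,7,8,9}→3  {1,2,4,5,6,7,8,9}→3  {2,3,4,5,6,7,8,9}→6
  placing 0:l first → 9 extensions
  placing 1:m first → 9 extensions
total linear extensions = 18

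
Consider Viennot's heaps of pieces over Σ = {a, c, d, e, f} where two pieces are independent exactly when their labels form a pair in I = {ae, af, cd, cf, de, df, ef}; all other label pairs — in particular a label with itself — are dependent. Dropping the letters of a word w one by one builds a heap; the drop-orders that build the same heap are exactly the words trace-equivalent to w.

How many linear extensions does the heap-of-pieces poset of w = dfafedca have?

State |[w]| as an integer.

#0=d has no predecessor
#1=f has no predecessor
#2=a depends on [0:d]
#3=f depends on [1:f]
#4=e has no predecessor
#5=d depends on [2:a]
#6=c depends on [2:a, 4:e]
#7=a depends on [5:d, 6:c]
sources: [0:d, 1:f, 4:e]
N(rest) = Σ N(rest − s) over sources s of rest; N(one piece) = 1:
  size 1 → [3]=1  [7]=1
  size 2 → [1,3]=1  [3,7]=2  [5,7]=1  [6,7]=1
  size 3 → [1,3,7]=3  [3,5,7]=3  [3,6,7]=3  [4,6,7]=1  [5,6,7]=2
  size 4 → [1,3,5,7]=6  [1,3,6,7]=6  [2,5,6,7]=2  [3,4,6,7]=4  [3,5,6,7]=8  [4,5,6,7]=3
  size 5 → [0,2,5,6,7]=2  [1,3,4,6,7]=10  [1,3,5,6,7]=20  [2,3,5,6,7]=10  [2,4,5,6,7]=5  [3,4,5,6,7]=15
  size 6 → [0,2,3,5,6,7]=12  [0,2,4,5,6,7]=7  [1,2,3,5,6,7]=30  [1,3,4,5,6,7]=45  [2,3,4,5,6,7]=30
  first=0(d) contributes 105
  first=1(f) contributes 49
  first=4(e) contributes 42
|[w]| = 196

196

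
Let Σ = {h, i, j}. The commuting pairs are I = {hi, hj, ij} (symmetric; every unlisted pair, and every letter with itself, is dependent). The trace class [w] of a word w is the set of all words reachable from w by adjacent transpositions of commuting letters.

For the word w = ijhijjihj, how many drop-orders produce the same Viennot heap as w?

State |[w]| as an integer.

1260

#0=i has no predecessor
#1=j has no predecessor
#2=h has no predecessor
#3=i depends on [0:i]
#4=j depends on [1:j]
#5=j depends on [4:j]
#6=i depends on [3:i]
#7=h depends on [2:h]
#8=j depends on [5:j]
sources: [0:i, 1:j, 2:h]
N(rest) = Σ N(rest − s) over sources s of rest; N(one piece) = 1:
  size 1 → [6]=1  [7]=1  [8]=1
  size 2 → [2,7]=1  [3,6]=1  [5,8]=1  [6,7]=2  [6,8]=2  [7,8]=2
  size 3 → [0,3,6]=1  [2,6,7]=3  [2,7,8]=3  [3,6,7]=3  [3,6,8]=3  [4,5,8]=1  [5,6,8]=3  [5,7,8]=3  [6,7,8]=6
  size 4 → [0,3,6,7]=4  [0,3,6,8]=4  [1,4,5,8]=1  [2,3,6,7]=6  [2,5,7,8]=6  [2,6,7,8]=12  [3,5,6,8]=6  [3,6,7,8]=12  [4,5,6,8]=4  [4,5,7,8]=4  [5,6,7,8]=12
  size 5 → [0,2,3,6,7]=10  [0,3,5,6,8]=10  [0,3,6,7,8]=20  [1,4,5,6,8]=5  [1,4,5,7,8]=5  [2,3,6,7,8]=30  [2,4,5,7,8]=10  [2,5,6,7,8]=30  [3,4,5,6,8]=10  [3,5,6,7,8]=30  [4,5,6,7,8]=20
  size 6 → [0,2,3,6,7,8]=60  [0,3,4,5,6,8]=20  [0,3,5,6,7,8]=60  [1,2,4,5,7,8]=15  [1,3,4,5,6,8]=15  [1,4,5,6,7,8]=30  [2,3,5,6,7,8]=90  [2,4,5,6,7,8]=60  [3,4,5,6,7,8]=60
  size 7 → [0,1,3,4,5,6,8]=35  [0,2,3,5,6,7,8]=210  [0,3,4,5,6,7,8]=140  [1,2,4,5,6,7,8]=105  [1,3,4,5,6,7,8]=105  [2,3,4,5,6,7,8]=210
  first=0(i) contributes 420
  first=1(j) contributes 560
  first=2(h) contributes 280
|[w]| = 1260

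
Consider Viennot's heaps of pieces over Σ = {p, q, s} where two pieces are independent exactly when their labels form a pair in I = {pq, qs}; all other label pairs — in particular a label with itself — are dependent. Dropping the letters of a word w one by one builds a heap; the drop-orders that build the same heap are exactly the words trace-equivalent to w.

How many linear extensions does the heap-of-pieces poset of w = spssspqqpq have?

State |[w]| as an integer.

#0=s has no predecessor
#1=p depends on [0:s]
#2=s depends on [1:p]
#3=s depends on [2:s]
#4=s depends on [3:s]
#5=p depends on [4:s]
#6=q has no predecessor
#7=q depends on [6:q]
#8=p depends on [5:p]
#9=q depends on [7:q]
sources: [0:s, 6:q]
N(rest) = Σ N(rest − s) over sources s of rest; N(one piece) = 1:
  size 1 → [8]=1  [9]=1
  size 2 → [5,8]=1  [7,9]=1  [8,9]=2
  size 3 → [4,5,8]=1  [5,8,9]=3  [6,7,9]=1  [7,8,9]=3
  size 4 → [3,4,5,8]=1  [4,5,8,9]=4  [5,7,8,9]=6  [6,7,8,9]=4
  size 5 → [2,3,4,5,8]=1  [3,4,5,8,9]=5  [4,5,7,8,9]=10  [5,6,7,8,9]=10
  size 6 → [1,2,3,4,5,8]=1  [2,3,4,5,8,9]=6  [3,4,5,7,8,9]=15  [4,5,6,7,8,9]=20
  size 7 → [0,1,2,3,4,5,8]=1  [1,2,3,4,5,8,9]=7  [2,3,4,5,7,8,9]=21  [3,4,5,6,7,8,9]=35
  size 8 → [0,1,2,3,4,5,8,9]=8  [1,2,3,4,5,7,8,9]=28  [2,3,4,5,6,7,8,9]=56
  first=0(s) contributes 84
  first=6(q) contributes 36
|[w]| = 120

120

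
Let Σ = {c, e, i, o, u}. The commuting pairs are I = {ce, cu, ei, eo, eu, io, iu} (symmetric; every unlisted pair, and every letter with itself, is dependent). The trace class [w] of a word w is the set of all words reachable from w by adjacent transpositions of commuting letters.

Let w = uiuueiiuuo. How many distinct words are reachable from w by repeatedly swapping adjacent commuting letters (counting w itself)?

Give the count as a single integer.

piece 0:u — minimal
piece 1:i — minimal
piece 2:u rests on {0:u}
piece 3:u rests on {2:u}
piece 4:e — minimal
piece 5:i rests on {1:i}
piece 6:i rests on {5:i}
piece 7:u rests on {3:u}
piece 8:u rests on {7:u}
piece 9:o rests on {8:u}
minimal pieces: {0:u, 1:i, 4:e}
ways to finish when only these pieces remain (= sum over removing one remaining piece with nothing left below it):
  1 left: {4}→1  {6}→1  {9}→1
  2 left: {4,6}→2  {4,9}→2  {5,6}→1  {6,9}→2  {8,9}→1
  3 left: {1,5,6}→1  {4,5,6}→3  {4,6,9}→6  {4,8,9}→3  {5,6,9}→3  {6,8,9}→3  {7,8,9}→1
  4 left: {1,4,5,6}→4  {1,5,6,9}→4  {3,7,8,9}→1  {4,5,6,9}→12  {4,6,8,9}→12  {4,7,8,9}→4  {5,6,8,9}→6  {6,7,8,9}→4
  5 left: {1,4,5,6,9}→20  {1,5,6,8,9}→10  {2,3,7,8,9}→1  {3,4,7,8,9}→5  {3,6,7,8,9}→5  {4,5,6,8,9}→30  {4,6,7,8,9}→20  {5,6,7,8,9}→10
  6 left: {0,2,3,7,8,9}→1  {1,4,5,6,8,9}→60  {1,5,6,7,8,9}→20  {2,3,4,7,8,9}→6  {2,3,6,7,8,9}→6  {3,4,6,7,8,9}→30  {3,5,6,7,8,9}→15  {4,5,6,7,8,9}→60
  7 left: {0,2,3,4,7,8,9}→7  {0,2,3,6,7,8,9}→7  {1,3,5,6,7,8,9}→35  {1,4,5,6,7,8,9}→140  {2,3,4,6,7,8,9}→42  {2,3,5,6,7,8,9}→21  {3,4,5,6,7,8,9}→105
  8 left: {0,2,3,4,6,7,8,9}→56  {0,2,3,5,6,7,8,9}→28  {1,2,3,5,6,7,8,9}→56  {1,3,4,5,6,7,8,9}→280  {2,3,4,5,6,7,8,9}→168
  placing 0:u first → 504 extensions
  placing 1:i first → 252 extensions
  placing 4:e first → 84 extensions
total linear extensions = 840

840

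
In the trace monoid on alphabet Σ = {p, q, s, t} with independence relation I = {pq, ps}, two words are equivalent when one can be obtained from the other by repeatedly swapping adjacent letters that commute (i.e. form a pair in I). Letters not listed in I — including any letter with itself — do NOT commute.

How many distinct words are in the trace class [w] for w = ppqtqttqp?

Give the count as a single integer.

6

drop 0:p onto floor
drop 1:p onto {0:p}
drop 2:q onto floor
drop 3:t onto {1:p, 2:q}
drop 4:q onto {3:t}
drop 5:t onto {4:q}
drop 6:t onto {5:t}
drop 7:q onto {6:t}
drop 8:p onto {6:t}
ground layer = {0:p, 2:q}
drop-orders for the pieces not yet dropped (sum over which currently-grounded one goes next):
  1 to go: {7} 1  {8} 1
  2 to go: {7,8} 2
  3 to go: {6,7,8} 2
  4 to go: {5,6,7,8} 2
  5 to go: {4,5,6,7,8} 2
  6 to go: {3,4,5,6,7,8} 2
  7 to go: {1,3,4,5,6,7,8} 2  {2,3,4,5,6,7,8} 2
  if 0:p drops first: 4 orders
  if 2:q drops first: 2 orders
heap linearizations: 6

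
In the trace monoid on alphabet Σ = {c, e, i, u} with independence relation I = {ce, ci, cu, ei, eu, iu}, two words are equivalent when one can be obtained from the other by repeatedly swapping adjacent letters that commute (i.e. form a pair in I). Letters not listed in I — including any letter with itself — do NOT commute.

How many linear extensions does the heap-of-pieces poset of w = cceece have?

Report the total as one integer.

20

piece 0:c — minimal
piece 1:c rests on {0:c}
piece 2:e — minimal
piece 3:e rests on {2:e}
piece 4:c rests on {1:c}
piece 5:e rests on {3:e}
minimal pieces: {0:c, 2:e}
ways to finish when only these pieces remain (= sum over removing one remaining piece with nothing left below it):
  1 left: {4}→1  {5}→1
  2 left: {1,4}→1  {3,5}→1  {4,5}→2
  3 left: {0,1,4}→1  {1,4,5}→3  {2,3,5}→1  {3,4,5}→3
  4 left: {0,1,4,5}→4  {1,3,4,5}→6  {2,3,4,5}→4
  placing 0:c first → 10 extensions
  placing 2:e first → 10 extensions
total linear extensions = 20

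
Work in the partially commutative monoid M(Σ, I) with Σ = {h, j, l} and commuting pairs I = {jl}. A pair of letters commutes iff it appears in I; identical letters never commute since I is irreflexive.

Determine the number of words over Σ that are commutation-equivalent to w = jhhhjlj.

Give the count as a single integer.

3

piece 0:j — minimal
piece 1:h rests on {0:j}
piece 2:h rests on {1:h}
piece 3:h rests on {2:h}
piece 4:j rests on {3:h}
piece 5:l rests on {3:h}
piece 6:j rests on {4:j}
minimal pieces: {0:j}
ways to finish when only these pieces remain (= sum over removing one remaining piece with nothing left below it):
  1 left: {5}→1  {6}→1
  2 left: {4,6}→1  {5,6}→2
  3 left: {4,5,6}→3
  4 left: {3,4,5,6}→3
  5 left: {2,3,4,5,6}→3
  placing 0:j first → 3 extensions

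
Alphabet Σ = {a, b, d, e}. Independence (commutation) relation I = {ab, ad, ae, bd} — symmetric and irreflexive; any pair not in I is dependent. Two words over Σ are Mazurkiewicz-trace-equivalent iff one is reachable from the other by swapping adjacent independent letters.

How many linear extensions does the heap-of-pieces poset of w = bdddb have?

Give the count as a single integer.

10

piece 0:b — minimal
piece 1:d — minimal
piece 2:d rests on {1:d}
piece 3:d rests on {2:d}
piece 4:b rests on {0:b}
minimal pieces: {0:b, 1:d}
ways to finish when only these pieces remain (= sum over removing one remaining piece with nothing left below it):
  1 left: {3}→1  {4}→1
  2 left: {0,4}→1  {2,3}→1  {3,4}→2
  3 left: {0,3,4}→3  {1,2,3}→1  {2,3,4}→3
  placing 0:b first → 4 extensions
  placing 1:d first → 6 extensions
total linear extensions = 10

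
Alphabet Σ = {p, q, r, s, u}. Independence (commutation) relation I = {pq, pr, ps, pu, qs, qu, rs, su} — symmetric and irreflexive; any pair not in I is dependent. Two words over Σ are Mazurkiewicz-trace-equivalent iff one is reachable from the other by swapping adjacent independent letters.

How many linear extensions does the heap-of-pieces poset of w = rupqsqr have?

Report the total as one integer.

126

piece 0:r — minimal
piece 1:u rests on {0:r}
piece 2:p — minimal
piece 3:q rests on {0:r}
piece 4:s — minimal
piece 5:q rests on {3:q}
piece 6:r rests on {1:u, 5:q}
minimal pieces: {0:r, 2:p, 4:s}
ways to finish when only these pieces remain (= sum over removing one remaining piece with nothing left below it):
  1 left: {2}→1  {4}→1  {6}→1
  2 left: {1,6}→1  {2,4}→2  {2,6}→2  {4,6}→2  {5,6}→1
  3 left: {1,2,6}→3  {1,4,6}→3  {1,5,6}→2  {2,4,6}→6  {2,5,6}→3  {3,5,6}→1  {4,5,6}→3
  4 left: {1,2,4,6}→12  {1,2,5,6}→8  {1,3,5,6}→3  {1,4,5,6}→8  {2,3,5,6}→4  {2,4,5,6}→12  {3,4,5,6}→4
  5 left: {0,1,3,5,6}→3  {1,2,3,5,6}→15  {1,2,4,5,6}→40  {1,3,4,5,6}→15  {2,3,4,5,6}→20
  placing 0:r first → 90 extensions
  placing 2:p first → 18 extensions
  placing 4:s first → 18 extensions
total linear extensions = 126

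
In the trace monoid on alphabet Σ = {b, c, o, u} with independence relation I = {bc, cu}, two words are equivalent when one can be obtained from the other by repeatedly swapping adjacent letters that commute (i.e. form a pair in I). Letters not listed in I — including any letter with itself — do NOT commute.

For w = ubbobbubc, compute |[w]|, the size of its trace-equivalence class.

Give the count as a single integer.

5

#0=u has no predecessor
#1=b depends on [0:u]
#2=b depends on [1:b]
#3=o depends on [2:b]
#4=b depends on [3:o]
#5=b depends on [4:b]
#6=u depends on [5:b]
#7=b depends on [6:u]
#8=c depends on [3:o]
sources: [0:u]
N(rest) = Σ N(rest − s) over sources s of rest; N(one piece) = 1:
  size 1 → [7]=1  [8]=1
  size 2 → [6,7]=1  [7,8]=2
  size 3 → [5,6,7]=1  [6,7,8]=3
  size 4 → [4,5,6,7]=1  [5,6,7,8]=4
  size 5 → [4,5,6,7,8]=5
  size 6 → [3,4,5,6,7,8]=5
  size 7 → [2,3,4,5,6,7,8]=5
  first=0(u) contributes 5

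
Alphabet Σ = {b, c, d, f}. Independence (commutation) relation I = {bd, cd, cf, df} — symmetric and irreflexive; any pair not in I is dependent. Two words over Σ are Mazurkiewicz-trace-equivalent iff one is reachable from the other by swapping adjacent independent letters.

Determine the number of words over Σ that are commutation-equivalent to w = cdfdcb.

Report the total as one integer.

0(c) covers ∅
1(d) covers ∅
2(f) covers ∅
3(d) covers 1:d
4(c) covers 0:c
5(b) covers 2:f, 4:c
floor of heap: 0:c, 1:d, 2:f
completions by unplaced set U, small U first (add the entries for U minus each lowest piece of U):
  |U|=1: {3}:1  {5}:1
  |U|=2: {1,3}:1  {2,5}:1  {3,5}:2  {4,5}:1
  |U|=3: {0,4,5}:1  {1,3,5}:3  {2,3,5}:3  {2,4,5}:2  {3,4,5}:3
  |U|=4: {0,2,4,5}:3  {0,3,4,5}:4  {1,2,3,5}:6  {1,3,4,5}:6  {2,3,4,5}:8
  start at 0(c): 20
  start at 1(d): 15
  start at 2(f): 10
sum over floor = 45

45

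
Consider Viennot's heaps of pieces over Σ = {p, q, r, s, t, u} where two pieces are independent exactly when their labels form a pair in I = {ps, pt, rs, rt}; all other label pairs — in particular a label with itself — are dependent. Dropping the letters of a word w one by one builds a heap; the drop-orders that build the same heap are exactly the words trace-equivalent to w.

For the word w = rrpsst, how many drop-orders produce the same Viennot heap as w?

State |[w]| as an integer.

20

0(r) covers ∅
1(r) covers 0:r
2(p) covers 1:r
3(s) covers ∅
4(s) covers 3:s
5(t) covers 4:s
floor of heap: 0:r, 3:s
completions by unplaced set U, small U first (add the entries for U minus each lowest piece of U):
  |U|=1: {2}:1  {5}:1
  |U|=2: {1,2}:1  {2,5}:2  {4,5}:1
  |U|=3: {0,1,2}:1  {1,2,5}:3  {2,4,5}:3  {3,4,5}:1
  |U|=4: {0,1,2,5}:4  {1,2,4,5}:6  {2,3,4,5}:4
  start at 0(r): 10
  start at 3(s): 10
sum over floor = 20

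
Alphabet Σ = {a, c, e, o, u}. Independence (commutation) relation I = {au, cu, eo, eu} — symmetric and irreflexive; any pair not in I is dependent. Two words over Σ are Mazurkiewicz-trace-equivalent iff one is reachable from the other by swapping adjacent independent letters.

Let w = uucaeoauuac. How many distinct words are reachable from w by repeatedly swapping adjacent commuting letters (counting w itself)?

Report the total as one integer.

190

#0=u has no predecessor
#1=u depends on [0:u]
#2=c has no predecessor
#3=a depends on [2:c]
#4=e depends on [3:a]
#5=o depends on [1:u, 3:a]
#6=a depends on [4:e, 5:o]
#7=u depends on [5:o]
#8=u depends on [7:u]
#9=a depends on [6:a]
#10=c depends on [9:a]
sources: [0:u, 2:c]
N(rest) = Σ N(rest − s) over sources s of rest; N(one piece) = 1:
  size 1 → [8]=1  [10]=1
  size 2 → [7,8]=1  [8,10]=2  [9,10]=1
  size 3 → [6,9,10]=1  [7,8,10]=3  [8,9,10]=3
  size 4 → [4,6,9,10]=1  [6,8,9,10]=4  [7,8,9,10]=6
  size 5 → [4,6,8,9,10]=5  [6,7,8,9,10]=10
  size 6 → [4,6,7,8,9,10]=15  [5,6,7,8,9,10]=10
  size 7 → [1,5,6,7,8,9,10]=10  [4,5,6,7,8,9,10]=25
  size 8 → [0,1,5,6,7,8,9,10]=10  [1,4,5,6,7,8,9,10]=35  [3,4,5,6,7,8,9,10]=25
  size 9 → [0,1,4,5,6,7,8,9,10]=45  [1,3,4,5,6,7,8,9,10]=60  [2,3,4,5,6,7,8,9,10]=25
  first=0(u) contributes 85
  first=2(c) contributes 105
|[w]| = 190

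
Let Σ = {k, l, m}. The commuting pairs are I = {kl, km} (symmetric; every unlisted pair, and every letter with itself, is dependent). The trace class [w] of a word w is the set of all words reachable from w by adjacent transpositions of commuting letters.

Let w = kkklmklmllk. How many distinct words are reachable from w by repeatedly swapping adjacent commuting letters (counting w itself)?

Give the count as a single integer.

0(k) covers ∅
1(k) covers 0:k
2(k) covers 1:k
3(l) covers ∅
4(m) covers 3:l
5(k) covers 2:k
6(l) covers 4:m
7(m) covers 6:l
8(l) covers 7:m
9(l) covers 8:l
10(k) covers 5:k
floor of heap: 0:k, 3:l
completions by unplaced set U, small U first (add the entries for U minus each lowest piece of U):
  |U|=1: {9}:1  {10}:1
  |U|=2: {5,10}:1  {8,9}:1  {9,10}:2
  |U|=3: {2,5,10}:1  {5,9,10}:3  {7,8,9}:1  {8,9,10}:3
  |U|=4: {1,2,5,10}:1  {2,5,9,10}:4  {5,8,9,10}:6  {6,7,8,9}:1  {7,8,9,10}:4
  |U|=5: {0,1,2,5,10}:1  {1,2,5,9,10}:5  {2,5,8,9,10}:10  {4,6,7,8,9}:1  {5,7,8,9,10}:10  {6,7,8,9,10}:5
  |U|=6: {0,1,2,5,9,10}:6  {1,2,5,8,9,10}:15  {2,5,7,8,9,10}:20  {3,4,6,7,8,9}:1  {4,6,7,8,9,10}:6  {5,6,7,8,9,10}:15
  |U|=7: {0,1,2,5,8,9,10}:21  {1,2,5,7,8,9,10}:35  {2,5,6,7,8,9,10}:35  {3,4,6,7,8,9,10}:7  {4,5,6,7,8,9,10}:21
  |U|=8: {0,1,2,5,7,8,9,10}:56  {1,2,5,6,7,8,9,10}:70  {2,4,5,6,7,8,9,10}:56  {3,4,5,6,7,8,9,10}:28
  |U|=9: {0,1,2,5,6,7,8,9,10}:126  {1,2,4,5,6,7,8,9,10}:126  {2,3,4,5,6,7,8,9,10}:84
  start at 0(k): 210
  start at 3(l): 252
sum over floor = 462

462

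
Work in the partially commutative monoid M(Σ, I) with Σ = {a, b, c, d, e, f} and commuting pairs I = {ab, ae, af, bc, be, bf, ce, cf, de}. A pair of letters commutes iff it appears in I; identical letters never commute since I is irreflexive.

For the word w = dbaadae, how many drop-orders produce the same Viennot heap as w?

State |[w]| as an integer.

21

0(d) covers ∅
1(b) covers 0:d
2(a) covers 0:d
3(a) covers 2:a
4(d) covers 1:b, 3:a
5(a) covers 4:d
6(e) covers ∅
floor of heap: 0:d, 6:e
completions by unplaced set U, small U first (add the entries for U minus each lowest piece of U):
  |U|=1: {5}:1  {6}:1
  |U|=2: {4,5}:1  {5,6}:2
  |U|=3: {1,4,5}:1  {3,4,5}:1  {4,5,6}:3
  |U|=4: {1,3,4,5}:2  {1,4,5,6}:4  {2,3,4,5}:1  {3,4,5,6}:4
  |U|=5: {1,2,3,4,5}:3  {1,3,4,5,6}:10  {2,3,4,5,6}:5
  start at 0(d): 18
  start at 6(e): 3
sum over floor = 21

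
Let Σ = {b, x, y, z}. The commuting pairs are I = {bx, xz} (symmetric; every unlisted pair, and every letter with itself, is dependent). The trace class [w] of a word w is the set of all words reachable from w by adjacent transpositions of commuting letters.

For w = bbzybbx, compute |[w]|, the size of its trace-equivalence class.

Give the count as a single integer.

3

0(b) covers ∅
1(b) covers 0:b
2(z) covers 1:b
3(y) covers 2:z
4(b) covers 3:y
5(b) covers 4:b
6(x) covers 3:y
floor of heap: 0:b
completions by unplaced set U, small U first (add the entries for U minus each lowest piece of U):
  |U|=1: {5}:1  {6}:1
  |U|=2: {4,5}:1  {5,6}:2
  |U|=3: {4,5,6}:3
  |U|=4: {3,4,5,6}:3
  |U|=5: {2,3,4,5,6}:3
  start at 0(b): 3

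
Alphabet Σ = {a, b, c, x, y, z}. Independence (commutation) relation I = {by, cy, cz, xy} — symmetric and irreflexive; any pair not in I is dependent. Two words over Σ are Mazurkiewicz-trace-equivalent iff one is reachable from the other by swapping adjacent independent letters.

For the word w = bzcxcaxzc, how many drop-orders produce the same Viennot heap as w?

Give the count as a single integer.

drop 0:b onto floor
drop 1:z onto {0:b}
drop 2:c onto {0:b}
drop 3:x onto {1:z, 2:c}
drop 4:c onto {3:x}
drop 5:a onto {4:c}
drop 6:x onto {5:a}
drop 7:z onto {6:x}
drop 8:c onto {6:x}
ground layer = {0:b}
drop-orders for the pieces not yet dropped (sum over which currently-grounded one goes next):
  1 to go: {7} 1  {8} 1
  2 to go: {7,8} 2
  3 to go: {6,7,8} 2
  4 to go: {5,6,7,8} 2
  5 to go: {4,5,6,7,8} 2
  6 to go: {3,4,5,6,7,8} 2
  7 to go: {1,3,4,5,6,7,8} 2  {2,3,4,5,6,7,8} 2
  if 0:b drops first: 4 orders

4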